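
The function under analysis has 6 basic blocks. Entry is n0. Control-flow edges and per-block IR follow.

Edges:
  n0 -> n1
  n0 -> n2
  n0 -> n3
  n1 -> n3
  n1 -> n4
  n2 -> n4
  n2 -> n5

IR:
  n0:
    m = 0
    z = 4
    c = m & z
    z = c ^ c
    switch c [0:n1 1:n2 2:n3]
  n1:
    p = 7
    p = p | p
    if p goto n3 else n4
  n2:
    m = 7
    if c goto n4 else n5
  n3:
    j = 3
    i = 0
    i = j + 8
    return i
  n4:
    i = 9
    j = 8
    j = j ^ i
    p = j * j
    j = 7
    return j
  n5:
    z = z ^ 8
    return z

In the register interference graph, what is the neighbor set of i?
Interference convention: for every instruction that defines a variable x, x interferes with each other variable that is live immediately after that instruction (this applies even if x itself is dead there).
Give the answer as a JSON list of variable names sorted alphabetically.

Answer: ["j"]

Analysis:
Per-block:
  n0: def={c,m,z} ue=∅
  n1: def={p} ue=∅
  n2: def={m} ue={c}
  n3: def={i,j} ue=∅
  n4: def={i,j,p} ue=∅
  n5: def={z} ue={z}

Liveness:
  n0 li=∅ lo={c,z}
  n1 li=∅ lo=∅
  n2 li={c,z} lo={z}
  n3 li=∅ lo=∅
  n4 li=∅ lo=∅
  n5 li={z} lo=∅

Conflict graph:
  c↔{m,z}
  i↔{j}
  j↔{i}
  m↔{c,z}
  p↔∅
  z↔{c,m}

N(i) = ["j"]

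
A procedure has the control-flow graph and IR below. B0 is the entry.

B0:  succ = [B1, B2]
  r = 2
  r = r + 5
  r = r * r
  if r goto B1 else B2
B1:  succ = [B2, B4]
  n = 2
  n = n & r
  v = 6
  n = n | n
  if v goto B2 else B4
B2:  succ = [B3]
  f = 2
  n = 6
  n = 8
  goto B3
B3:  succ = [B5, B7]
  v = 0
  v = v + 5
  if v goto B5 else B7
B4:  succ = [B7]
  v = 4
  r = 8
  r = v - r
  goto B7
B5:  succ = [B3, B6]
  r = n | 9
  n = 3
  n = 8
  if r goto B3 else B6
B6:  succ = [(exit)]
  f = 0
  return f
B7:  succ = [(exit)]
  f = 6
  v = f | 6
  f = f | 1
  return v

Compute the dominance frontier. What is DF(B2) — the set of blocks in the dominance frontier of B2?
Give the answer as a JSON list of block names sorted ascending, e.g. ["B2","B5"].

idom tree: B1←B0 B2←B0 B3←B2 B4←B1 B5←B3 B6←B5 B7←B0
Dom at joins:
  B2: preds {B0,B1}: {B0} ∩ {B0,B1} = {B0}; idom=B0
  B3: preds {B2,B5}: {B0,B2} ∩ {B0,B2,B3,B5} = {B0,B2}; idom=B2
  B7: preds {B3,B4}: {B0,B2,B3} ∩ {B0,B1,B4} = {B0}; idom=B0

Frontier:
  B2←B0: walk · to B0
  B2←B1: walk B1 to B0
  B3←B2: walk · to B2
  B3←B5: walk B5→B3 to B2
  B7←B3: walk B3→B2 to B0
  B7←B4: walk B4→B1 to B0
  B0: DF=∅
  B1: DF={B2,B7}
  B2: DF={B7}
  B3: DF={B3,B7}
  B4: DF={B7}
  B5: DF={B3}
  B6: DF=∅
  B7: DF=∅

DF(B2) = ["B7"]

Answer: ["B7"]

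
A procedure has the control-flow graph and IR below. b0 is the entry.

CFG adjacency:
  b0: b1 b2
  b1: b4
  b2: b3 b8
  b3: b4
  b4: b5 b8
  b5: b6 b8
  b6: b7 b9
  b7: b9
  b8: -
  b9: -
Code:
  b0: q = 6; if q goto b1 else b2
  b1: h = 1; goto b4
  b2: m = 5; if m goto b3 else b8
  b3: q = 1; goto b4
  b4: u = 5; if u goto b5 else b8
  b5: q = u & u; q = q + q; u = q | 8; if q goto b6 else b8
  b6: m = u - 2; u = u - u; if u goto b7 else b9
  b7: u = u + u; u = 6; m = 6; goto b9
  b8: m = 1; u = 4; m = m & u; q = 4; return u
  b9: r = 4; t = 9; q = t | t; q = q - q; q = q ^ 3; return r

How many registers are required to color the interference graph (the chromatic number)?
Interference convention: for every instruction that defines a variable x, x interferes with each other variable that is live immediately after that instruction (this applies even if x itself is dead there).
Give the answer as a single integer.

Answer: 2

Derivation:
def/use:
  b0: {q} / ∅
  b1: {h} / ∅
  b2: {m} / ∅
  b3: {q} / ∅
  b4: {u} / ∅
  b5: {q,u} / {u}
  b6: {m,u} / {u}
  b7: {m,u} / {u}
  b8: {m,q,u} / ∅
  b9: {q,r,t} / ∅

Backward fixpoint:
  b0 li=∅ lo=∅
  b1 li=∅ lo=∅
  b2 li=∅ lo=∅
  b3 li=∅ lo=∅
  b4 li=∅ lo={u}
  b5 li={u} lo={u}
  b6 li={u} lo={u}
  b7 li={u} lo=∅
  b8 li=∅ lo=∅
  b9 li=∅ lo=∅

Interfere edges:
  h: ∅
  m: {u}
  q: {r,u}
  r: {q,t}
  t: {r}
  u: {m,q}

Chromatic number:
  clique {m,u} ⇒ need ≥ 2
  2-colouring: c0={h,m,q,t}  c1={r,u}
  χ = 2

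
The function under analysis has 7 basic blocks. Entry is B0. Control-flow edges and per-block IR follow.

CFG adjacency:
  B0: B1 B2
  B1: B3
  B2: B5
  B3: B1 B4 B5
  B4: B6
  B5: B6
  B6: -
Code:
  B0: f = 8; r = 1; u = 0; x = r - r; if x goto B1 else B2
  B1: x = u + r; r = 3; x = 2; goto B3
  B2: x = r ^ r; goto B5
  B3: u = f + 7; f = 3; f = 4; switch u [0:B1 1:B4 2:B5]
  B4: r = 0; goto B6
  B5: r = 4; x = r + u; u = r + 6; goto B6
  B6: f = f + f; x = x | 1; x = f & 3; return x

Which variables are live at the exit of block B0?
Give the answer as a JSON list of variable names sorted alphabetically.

Answer: ["f", "r", "u"]

Derivation:
def/use:
  B0: {f,r,u,x} / ∅
  B1: {r,x} / {r,u}
  B2: {x} / {r}
  B3: {f,u} / {f}
  B4: {r} / ∅
  B5: {r,u,x} / {u}
  B6: {f,x} / {f,x}

Backward fixpoint:
  live B0: ∅→{f,r,u}
  live B1: {f,r,u}→{f,r,x}
  live B2: {f,r,u}→{f,u}
  live B3: {f,r,x}→{f,r,u,x}
  live B4: {f,x}→{f,x}
  live B5: {f,u}→{f,x}
  live B6: {f,x}→∅

live-out(B0) = ["f", "r", "u"]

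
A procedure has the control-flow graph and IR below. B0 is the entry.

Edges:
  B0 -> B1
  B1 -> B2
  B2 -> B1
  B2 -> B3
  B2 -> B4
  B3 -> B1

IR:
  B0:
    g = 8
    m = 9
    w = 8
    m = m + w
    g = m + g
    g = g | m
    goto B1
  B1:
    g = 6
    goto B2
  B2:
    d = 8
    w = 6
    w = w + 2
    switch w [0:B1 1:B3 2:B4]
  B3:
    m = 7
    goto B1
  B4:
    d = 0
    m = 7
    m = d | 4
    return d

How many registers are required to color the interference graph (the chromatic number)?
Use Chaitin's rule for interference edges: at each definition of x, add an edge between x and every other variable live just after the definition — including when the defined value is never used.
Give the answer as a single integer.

Answer: 3

Analysis:
def/use:
  B0: {g,m,w} / ∅
  B1: {g} / ∅
  B2: {d,w} / ∅
  B3: {m} / ∅
  B4: {d,m} / ∅

Liveness:
  B0: in=∅ out=∅
  B1: in=∅ out=∅
  B2: in=∅ out=∅
  B3: in=∅ out=∅
  B4: in=∅ out=∅

Interfere edges:
  d — {m}
  g — {m,w}
  m — {d,g,w}
  w — {g,m}

Colouring:
  {g,m,w} pairwise interfere (3-clique) ⇒ χ ≥ 3
  assign d→R1 g→R1 m→R0 w→R2 — no edge inside a register ⇒ χ ≤ 3
  χ = 3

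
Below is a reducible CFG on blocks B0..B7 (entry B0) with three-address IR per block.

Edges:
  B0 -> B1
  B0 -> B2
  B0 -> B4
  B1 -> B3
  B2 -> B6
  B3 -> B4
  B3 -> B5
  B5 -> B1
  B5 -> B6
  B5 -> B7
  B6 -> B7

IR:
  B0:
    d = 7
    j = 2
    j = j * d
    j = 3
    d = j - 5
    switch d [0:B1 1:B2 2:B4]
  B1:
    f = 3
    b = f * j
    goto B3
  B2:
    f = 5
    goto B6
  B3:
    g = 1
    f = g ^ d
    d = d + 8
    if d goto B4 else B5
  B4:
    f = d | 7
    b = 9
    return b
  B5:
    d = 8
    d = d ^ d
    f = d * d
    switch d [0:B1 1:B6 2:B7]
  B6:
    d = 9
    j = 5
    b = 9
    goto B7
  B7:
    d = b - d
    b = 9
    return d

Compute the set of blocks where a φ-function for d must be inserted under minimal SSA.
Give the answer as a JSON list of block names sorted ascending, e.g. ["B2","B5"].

idom tree: B1←B0 B2←B0 B3←B1 B4←B0 B5←B3 B6←B0 B7←B0
Dom at joins:
  B1: preds {B0,B5}: {B0} ∩ {B0,B1,B3,B5} = {B0}; idom=B0
  B4: preds {B0,B3}: {B0} ∩ {B0,B1,B3} = {B0}; idom=B0
  B6: preds {B2,B5}: {B0,B2} ∩ {B0,B1,B3,B5} = {B0}; idom=B0
  B7: preds {B5,B6}: {B0,B1,B3,B5} ∩ {B0,B6} = {B0}; idom=B0

Frontier:
  join B1 pred B0: · stop@B0
  join B1 pred B5: B5→B3→B1 stop@B0
  join B4 pred B0: · stop@B0
  join B4 pred B3: B3→B1 stop@B0
  join B6 pred B2: B2 stop@B0
  join B6 pred B5: B5→B3→B1 stop@B0
  join B7 pred B5: B5→B3→B1 stop@B0
  join B7 pred B6: B6 stop@B0
  DF(B0)=∅
  DF(B1)={B1,B4,B6,B7}
  DF(B2)={B6}
  DF(B3)={B1,B4,B6,B7}
  DF(B4)=∅
  DF(B5)={B1,B6,B7}
  DF(B6)={B7}
  DF(B7)=∅

φ for d: defs {B0,B3,B5,B6,B7}
  DF⁺ = {B1,B4,B6,B7}

Answer: ["B1", "B4", "B6", "B7"]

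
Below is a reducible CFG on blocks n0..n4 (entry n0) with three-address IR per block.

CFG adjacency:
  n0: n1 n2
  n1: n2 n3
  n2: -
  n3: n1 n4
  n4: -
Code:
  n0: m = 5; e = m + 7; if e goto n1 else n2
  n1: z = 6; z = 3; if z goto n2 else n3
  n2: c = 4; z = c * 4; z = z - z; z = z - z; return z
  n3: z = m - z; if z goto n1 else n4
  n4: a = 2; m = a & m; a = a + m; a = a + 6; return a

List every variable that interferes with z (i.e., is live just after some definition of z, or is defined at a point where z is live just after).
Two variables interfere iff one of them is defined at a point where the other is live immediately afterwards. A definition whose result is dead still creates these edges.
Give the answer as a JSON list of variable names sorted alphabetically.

def/use:
  n0 def {e,m} use ∅
  n1 def {z} use ∅
  n2 def {c,z} use ∅
  n3 def {z} use {m,z}
  n4 def {a,m} use {m}

Live sets:
  live n0: ∅→{m}
  live n1: {m}→{m,z}
  live n2: ∅→∅
  live n3: {m,z}→{m}
  live n4: {m}→∅

Interfere edges:
  a — {m}
  c — ∅
  e — {m}
  m — {a,e,z}
  z — {m}

N(z) = ["m"]

Answer: ["m"]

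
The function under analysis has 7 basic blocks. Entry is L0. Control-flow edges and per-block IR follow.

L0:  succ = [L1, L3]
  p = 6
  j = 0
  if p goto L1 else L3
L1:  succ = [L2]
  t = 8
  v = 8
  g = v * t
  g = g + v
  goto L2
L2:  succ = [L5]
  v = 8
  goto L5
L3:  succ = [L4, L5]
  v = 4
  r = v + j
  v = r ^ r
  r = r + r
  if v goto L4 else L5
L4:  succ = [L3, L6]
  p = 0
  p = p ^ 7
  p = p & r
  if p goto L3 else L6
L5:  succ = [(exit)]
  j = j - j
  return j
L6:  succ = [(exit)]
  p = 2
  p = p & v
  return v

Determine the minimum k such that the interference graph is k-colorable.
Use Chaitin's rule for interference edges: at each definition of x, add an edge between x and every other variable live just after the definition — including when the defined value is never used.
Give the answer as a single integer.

Per-block:
  L0 def {j,p} use ∅
  L1 def {g,t,v} use ∅
  L2 def {v} use ∅
  L3 def {r,v} use {j}
  L4 def {p} use {r}
  L5 def {j} use {j}
  L6 def {p} use {v}

Backward fixpoint:
  L0: in=∅ out={j}
  L1: in={j} out={j}
  L2: in={j} out={j}
  L3: in={j} out={j,r,v}
  L4: in={j,r,v} out={j,v}
  L5: in={j} out=∅
  L6: in={v} out=∅

Conflict graph:
  g: {j,v}
  j: {g,p,r,t,v}
  p: {j,r,v}
  r: {j,p,v}
  t: {j,v}
  v: {g,j,p,r,t}

Colouring:
  lower bound: {j,p,r,v} mutually conflict ⇒ χ ≥ 4
  4-colouring: c0={j}  c1={v}  c2={g,p,t}  c3={r}
  χ = 4

Answer: 4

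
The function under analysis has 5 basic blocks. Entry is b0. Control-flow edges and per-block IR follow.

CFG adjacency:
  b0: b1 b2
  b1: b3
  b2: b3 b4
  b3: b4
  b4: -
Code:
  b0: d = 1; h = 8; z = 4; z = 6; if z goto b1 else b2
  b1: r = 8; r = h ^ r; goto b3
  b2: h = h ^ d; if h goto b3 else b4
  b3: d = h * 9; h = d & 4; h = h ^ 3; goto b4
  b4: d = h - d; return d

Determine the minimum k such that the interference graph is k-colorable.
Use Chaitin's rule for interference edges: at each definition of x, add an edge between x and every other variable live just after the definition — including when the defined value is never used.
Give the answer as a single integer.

Answer: 3

Derivation:
Per-block:
  b0 def {d,h,z} use ∅
  b1 def {r} use {h}
  b2 def {h} use {d,h}
  b3 def {d,h} use {h}
  b4 def {d} use {d,h}

Backward fixpoint:
  b0 li=∅ lo={d,h}
  b1 li={h} lo={h}
  b2 li={d,h} lo={d,h}
  b3 li={h} lo={d,h}
  b4 li={d,h} lo=∅

Interfere edges:
  d↔{h,z}
  h↔{d,r,z}
  r↔{h}
  z↔{d,h}

Colouring:
  lower bound: {d,h,z} mutually conflict ⇒ χ ≥ 3
  3-colouring: r0={h}  r1={d,r}  r2={z}
  χ = 3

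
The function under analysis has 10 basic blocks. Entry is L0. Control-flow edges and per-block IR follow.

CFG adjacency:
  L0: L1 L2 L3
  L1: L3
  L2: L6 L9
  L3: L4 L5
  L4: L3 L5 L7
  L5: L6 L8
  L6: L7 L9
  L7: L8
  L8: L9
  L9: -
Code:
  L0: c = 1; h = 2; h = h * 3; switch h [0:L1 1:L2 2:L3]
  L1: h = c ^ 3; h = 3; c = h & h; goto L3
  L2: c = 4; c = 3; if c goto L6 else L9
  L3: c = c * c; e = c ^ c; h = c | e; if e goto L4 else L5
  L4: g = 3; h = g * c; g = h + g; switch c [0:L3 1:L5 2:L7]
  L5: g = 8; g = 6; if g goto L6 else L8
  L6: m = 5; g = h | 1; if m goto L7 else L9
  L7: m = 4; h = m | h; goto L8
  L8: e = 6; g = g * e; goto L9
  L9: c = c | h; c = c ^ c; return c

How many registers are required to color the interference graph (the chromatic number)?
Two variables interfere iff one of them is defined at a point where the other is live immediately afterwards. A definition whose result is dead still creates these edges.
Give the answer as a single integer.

Answer: 4

Analysis:
Block summaries:
  L0: {c,h} / ∅
  L1: {c,h} / {c}
  L2: {c} / ∅
  L3: {c,e,h} / {c}
  L4: {g,h} / {c}
  L5: {g} / ∅
  L6: {g,m} / {h}
  L7: {h,m} / {h}
  L8: {e,g} / {g}
  L9: {c} / {c,h}

Liveness:
  live L0: ∅→{c,h}
  live L1: {c}→{c}
  live L2: {h}→{c,h}
  live L3: {c}→{c,h}
  live L4: {c}→{c,g,h}
  live L5: {c,h}→{c,g,h}
  live L6: {c,h}→{c,g,h}
  live L7: {c,g,h}→{c,g,h}
  live L8: {c,g,h}→{c,h}
  live L9: {c,h}→∅

Conflict graph:
  c↔{e,g,h,m}
  e↔{c,g,h}
  g↔{c,e,h,m}
  h↔{c,e,g,m}
  m↔{c,g,h}

Colouring:
  lower bound: {c,e,g,h} mutually conflict ⇒ χ ≥ 4
  assign c→r0 e→r3 g→r1 h→r2 m→r3 — no edge inside a register ⇒ χ ≤ 4
  χ = 4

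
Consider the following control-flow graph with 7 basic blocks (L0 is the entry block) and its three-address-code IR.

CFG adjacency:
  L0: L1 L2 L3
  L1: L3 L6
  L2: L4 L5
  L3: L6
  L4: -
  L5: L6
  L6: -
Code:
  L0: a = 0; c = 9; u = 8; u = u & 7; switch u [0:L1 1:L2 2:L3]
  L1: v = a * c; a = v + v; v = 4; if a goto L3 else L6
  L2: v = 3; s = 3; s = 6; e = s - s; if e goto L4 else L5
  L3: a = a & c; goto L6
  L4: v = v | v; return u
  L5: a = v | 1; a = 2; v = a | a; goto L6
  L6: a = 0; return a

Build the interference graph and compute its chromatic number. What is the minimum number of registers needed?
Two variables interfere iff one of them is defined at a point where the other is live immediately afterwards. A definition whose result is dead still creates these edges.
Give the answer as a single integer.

Answer: 4

Derivation:
Per-block:
  L0: {a,c,u} / ∅
  L1: {a,v} / {a,c}
  L2: {e,s,v} / ∅
  L3: {a} / {a,c}
  L4: {v} / {u,v}
  L5: {a,v} / {v}
  L6: {a} / ∅

Live sets:
  live L0: ∅→{a,c,u}
  live L1: {a,c}→{a,c}
  live L2: {u}→{u,v}
  live L3: {a,c}→∅
  live L4: {u,v}→∅
  live L5: {v}→∅
  live L6: ∅→∅

Interfere edges:
  a↔{c,u,v}
  c↔{a,u,v}
  e↔{u,v}
  s↔{u,v}
  u↔{a,c,e,s,v}
  v↔{a,c,e,s,u}

Registers:
  lower bound: {a,c,u,v} mutually conflict ⇒ χ ≥ 4
  assign a→R2 c→R3 e→R2 s→R2 u→R0 v→R1 — no edge inside a register ⇒ χ ≤ 4
  χ = 4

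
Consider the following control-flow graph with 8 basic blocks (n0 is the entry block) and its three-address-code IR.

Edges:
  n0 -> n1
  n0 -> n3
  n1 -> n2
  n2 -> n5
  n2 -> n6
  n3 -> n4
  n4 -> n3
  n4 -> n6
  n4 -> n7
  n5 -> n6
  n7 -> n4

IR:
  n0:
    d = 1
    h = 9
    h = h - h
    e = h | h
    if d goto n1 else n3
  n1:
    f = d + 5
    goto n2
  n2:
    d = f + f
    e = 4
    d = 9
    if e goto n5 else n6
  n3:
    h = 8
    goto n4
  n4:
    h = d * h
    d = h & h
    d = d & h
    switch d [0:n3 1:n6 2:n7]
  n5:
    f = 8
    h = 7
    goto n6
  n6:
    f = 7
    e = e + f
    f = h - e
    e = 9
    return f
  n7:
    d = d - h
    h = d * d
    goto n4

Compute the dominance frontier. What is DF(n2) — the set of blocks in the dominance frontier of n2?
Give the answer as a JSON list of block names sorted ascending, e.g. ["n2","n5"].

idom tree: n1←n0 n2←n1 n3←n0 n4←n3 n5←n2 n6←n0 n7←n4
Dom at joins:
  n3: preds {n0,n4}: {n0} ∩ {n0,n3,n4} = {n0}; idom=n0
  n4: preds {n3,n7}: {n0,n3} ∩ {n0,n3,n4,n7} = {n0,n3}; idom=n3
  n6: preds {n2,n4,n5}: {n0,n1,n2} ∩ {n0,n3,n4} ∩ {n0,n1,n2,n5} = {n0}; idom=n0

DF walk-up:
  n3←n0: walk · to n0
  n3←n4: walk n4→n3 to n0
  n4←n3: walk · to n3
  n4←n7: walk n7→n4 to n3
  n6←n2: walk n2→n1 to n0
  n6←n4: walk n4→n3 to n0
  n6←n5: walk n5→n2→n1 to n0
  n0 → ∅
  n1 → {n6}
  n2 → {n6}
  n3 → {n3,n6}
  n4 → {n3,n4,n6}
  n5 → {n6}
  n6 → ∅
  n7 → {n4}

DF(n2) = ["n6"]

Answer: ["n6"]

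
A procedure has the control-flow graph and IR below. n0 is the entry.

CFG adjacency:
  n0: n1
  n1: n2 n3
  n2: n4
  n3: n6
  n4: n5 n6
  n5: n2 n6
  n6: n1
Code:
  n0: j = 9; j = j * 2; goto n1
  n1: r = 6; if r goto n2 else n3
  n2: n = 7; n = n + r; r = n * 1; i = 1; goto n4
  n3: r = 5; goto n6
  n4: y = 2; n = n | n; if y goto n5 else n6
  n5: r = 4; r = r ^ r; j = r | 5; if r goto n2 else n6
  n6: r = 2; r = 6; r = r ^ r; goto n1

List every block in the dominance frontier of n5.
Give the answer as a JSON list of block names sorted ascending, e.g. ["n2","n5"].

idom tree: n1←n0 n2←n1 n3←n1 n4←n2 n5←n4 n6←n1
Dom at joins:
  n1: preds {n0,n6}: {n0} ∩ {n0,n1,n6} = {n0}; idom=n0
  n2: preds {n1,n5}: {n0,n1} ∩ {n0,n1,n2,n4,n5} = {n0,n1}; idom=n1
  n6: preds {n3,n4,n5}: {n0,n1,n3} ∩ {n0,n1,n2,n4} ∩ {n0,n1,n2,n4,n5} = {n0,n1}; idom=n1

DF walk-up:
  join n1 pred n0: · stop@n0
  join n1 pred n6: n6→n1 stop@n0
  join n2 pred n1: · stop@n1
  join n2 pred n5: n5→n4→n2 stop@n1
  join n6 pred n3: n3 stop@n1
  join n6 pred n4: n4→n2 stop@n1
  join n6 pred n5: n5→n4→n2 stop@n1
  n0: DF=∅
  n1: DF={n1}
  n2: DF={n2,n6}
  n3: DF={n6}
  n4: DF={n2,n6}
  n5: DF={n2,n6}
  n6: DF={n1}

DF(n5) = ["n2", "n6"]

Answer: ["n2", "n6"]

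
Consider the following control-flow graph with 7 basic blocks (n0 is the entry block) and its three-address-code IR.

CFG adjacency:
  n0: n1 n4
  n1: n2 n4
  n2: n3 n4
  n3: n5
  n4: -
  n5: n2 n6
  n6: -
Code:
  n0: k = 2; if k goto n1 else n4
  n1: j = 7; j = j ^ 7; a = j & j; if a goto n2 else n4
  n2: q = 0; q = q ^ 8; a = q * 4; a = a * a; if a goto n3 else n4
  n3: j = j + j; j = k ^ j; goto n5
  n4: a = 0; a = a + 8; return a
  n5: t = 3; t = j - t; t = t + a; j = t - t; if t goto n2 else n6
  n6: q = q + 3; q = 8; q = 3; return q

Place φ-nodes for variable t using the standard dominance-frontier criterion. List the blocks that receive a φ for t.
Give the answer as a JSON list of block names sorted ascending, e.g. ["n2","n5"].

Answer: ["n2", "n4"]

Analysis:
idom tree: n1←n0 n2←n1 n3←n2 n4←n0 n5←n3 n6←n5
Dom at joins:
  n2: preds {n1,n5}: {n0,n1} ∩ {n0,n1,n2,n3,n5} = {n0,n1}; idom=n1
  n4: preds {n0,n1,n2}: {n0} ∩ {n0,n1} ∩ {n0,n1,n2} = {n0}; idom=n0

Frontier:
  n2←n1: walk · to n1
  n2←n5: walk n5→n3→n2 to n1
  n4←n0: walk · to n0
  n4←n1: walk n1 to n0
  n4←n2: walk n2→n1 to n0
  n0: DF=∅
  n1: DF={n4}
  n2: DF={n2,n4}
  n3: DF={n2}
  n4: DF=∅
  n5: DF={n2}
  n6: DF=∅

φ for t: defs {n5}
  DF⁺ = {n2,n4}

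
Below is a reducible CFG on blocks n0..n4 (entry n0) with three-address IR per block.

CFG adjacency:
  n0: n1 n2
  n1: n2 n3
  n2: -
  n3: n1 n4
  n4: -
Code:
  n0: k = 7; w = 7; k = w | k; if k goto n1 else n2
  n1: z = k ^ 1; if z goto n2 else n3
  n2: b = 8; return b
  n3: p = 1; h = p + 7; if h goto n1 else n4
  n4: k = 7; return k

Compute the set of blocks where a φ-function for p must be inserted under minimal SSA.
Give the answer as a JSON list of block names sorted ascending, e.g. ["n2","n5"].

Answer: ["n1", "n2"]

Working:
idom tree: n1←n0 n2←n0 n3←n1 n4←n3
Dom at joins:
  n1: preds {n0,n3}: {n0} ∩ {n0,n1,n3} = {n0}; idom=n0
  n2: preds {n0,n1}: {n0} ∩ {n0,n1} = {n0}; idom=n0

DF walk-up:
  join n1 pred n0: · stop@n0
  join n1 pred n3: n3→n1 stop@n0
  join n2 pred n0: · stop@n0
  join n2 pred n1: n1 stop@n0
  DF(n0)=∅
  DF(n1)={n1,n2}
  DF(n2)=∅
  DF(n3)={n1}
  DF(n4)=∅

φ for p: defs {n3}
  DF⁺ = {n1,n2}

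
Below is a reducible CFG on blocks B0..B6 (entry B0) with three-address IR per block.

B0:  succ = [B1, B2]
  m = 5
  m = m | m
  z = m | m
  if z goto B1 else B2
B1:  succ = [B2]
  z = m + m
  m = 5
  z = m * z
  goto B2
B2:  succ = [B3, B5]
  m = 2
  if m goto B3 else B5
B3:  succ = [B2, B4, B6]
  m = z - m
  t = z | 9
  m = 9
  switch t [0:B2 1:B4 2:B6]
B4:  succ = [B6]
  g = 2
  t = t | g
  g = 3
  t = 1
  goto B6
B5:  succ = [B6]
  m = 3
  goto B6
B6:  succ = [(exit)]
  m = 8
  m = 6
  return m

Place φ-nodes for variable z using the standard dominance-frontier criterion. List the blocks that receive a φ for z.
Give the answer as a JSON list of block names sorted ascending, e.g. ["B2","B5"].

Answer: ["B2"]

Analysis:
idom tree: B1←B0 B2←B0 B3←B2 B4←B3 B5←B2 B6←B2
Join-block Dom:
  B2: preds {B0,B1,B3}: {B0} ∩ {B0,B1} ∩ {B0,B2,B3} = {B0}; idom=B0
  B6: preds {B3,B4,B5}: {B0,B2,B3} ∩ {B0,B2,B3,B4} ∩ {B0,B2,B5} = {B0,B2}; idom=B2

Frontier:
  join B2 pred B0: · stop@B0
  join B2 pred B1: B1 stop@B0
  join B2 pred B3: B3→B2 stop@B0
  join B6 pred B3: B3 stop@B2
  join B6 pred B4: B4→B3 stop@B2
  join B6 pred B5: B5 stop@B2
  B0 → ∅
  B1 → {B2}
  B2 → {B2}
  B3 → {B2,B6}
  B4 → {B6}
  B5 → {B6}
  B6 → ∅

φ for z: defs {B0,B1}
  DF⁺ = {B2}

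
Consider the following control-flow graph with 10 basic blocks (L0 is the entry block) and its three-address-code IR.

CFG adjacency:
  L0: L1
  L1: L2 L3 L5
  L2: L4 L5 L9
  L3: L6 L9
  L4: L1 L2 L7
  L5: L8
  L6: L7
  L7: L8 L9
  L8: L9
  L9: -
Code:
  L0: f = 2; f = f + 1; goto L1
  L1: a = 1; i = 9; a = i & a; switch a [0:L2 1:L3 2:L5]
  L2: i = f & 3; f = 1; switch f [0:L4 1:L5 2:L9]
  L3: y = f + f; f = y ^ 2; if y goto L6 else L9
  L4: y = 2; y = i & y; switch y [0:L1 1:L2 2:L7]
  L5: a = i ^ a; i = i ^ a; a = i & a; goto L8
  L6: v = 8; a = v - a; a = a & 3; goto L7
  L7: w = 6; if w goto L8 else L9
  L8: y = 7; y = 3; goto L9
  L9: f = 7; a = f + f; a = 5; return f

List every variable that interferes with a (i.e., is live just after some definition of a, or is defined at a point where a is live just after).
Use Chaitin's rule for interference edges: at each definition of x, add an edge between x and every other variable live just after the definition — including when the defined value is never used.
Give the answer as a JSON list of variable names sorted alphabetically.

Answer: ["f", "i", "v", "y"]

Analysis:
Block summaries:
  L0 def {f} use ∅
  L1 def {a,i} use ∅
  L2 def {f,i} use {f}
  L3 def {f,y} use {f}
  L4 def {y} use {i}
  L5 def {a,i} use {a,i}
  L6 def {a,v} use {a}
  L7 def {w} use ∅
  L8 def {y} use ∅
  L9 def {a,f} use ∅

Live sets:
  L0: in=∅ out={f}
  L1: in={f} out={a,f,i}
  L2: in={a,f} out={a,f,i}
  L3: in={a,f} out={a}
  L4: in={a,f,i} out={a,f}
  L5: in={a,i} out=∅
  L6: in={a} out=∅
  L7: in=∅ out=∅
  L8: in=∅ out=∅
  L9: in=∅ out=∅

Interfere edges:
  a — {f,i,v,y}
  f — {a,i,y}
  i — {a,f,y}
  v — {a}
  w — ∅
  y — {a,f,i}

N(a) = ["f", "i", "v", "y"]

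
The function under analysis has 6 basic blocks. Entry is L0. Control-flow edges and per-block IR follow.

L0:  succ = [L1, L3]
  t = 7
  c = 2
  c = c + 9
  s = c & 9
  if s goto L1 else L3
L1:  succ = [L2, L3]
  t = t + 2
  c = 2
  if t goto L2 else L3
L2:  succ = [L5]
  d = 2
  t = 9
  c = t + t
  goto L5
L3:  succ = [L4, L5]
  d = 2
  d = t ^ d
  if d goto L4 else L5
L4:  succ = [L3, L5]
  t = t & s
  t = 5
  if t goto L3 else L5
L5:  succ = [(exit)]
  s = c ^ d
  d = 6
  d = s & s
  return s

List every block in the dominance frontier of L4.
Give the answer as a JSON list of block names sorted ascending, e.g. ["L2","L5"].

Answer: ["L3", "L5"]

Working:
idom tree: L1←L0 L2←L1 L3←L0 L4←L3 L5←L0
Join-block Dom:
  L3: preds {L0,L1,L4}: {L0} ∩ {L0,L1} ∩ {L0,L3,L4} = {L0}; idom=L0
  L5: preds {L2,L3,L4}: {L0,L1,L2} ∩ {L0,L3} ∩ {L0,L3,L4} = {L0}; idom=L0

Frontier:
  join L3 pred L0: · stop@L0
  join L3 pred L1: L1 stop@L0
  join L3 pred L4: L4→L3 stop@L0
  join L5 pred L2: L2→L1 stop@L0
  join L5 pred L3: L3 stop@L0
  join L5 pred L4: L4→L3 stop@L0
  DF(L0)=∅
  DF(L1)={L3,L5}
  DF(L2)={L5}
  DF(L3)={L3,L5}
  DF(L4)={L3,L5}
  DF(L5)=∅

DF(L4) = ["L3", "L5"]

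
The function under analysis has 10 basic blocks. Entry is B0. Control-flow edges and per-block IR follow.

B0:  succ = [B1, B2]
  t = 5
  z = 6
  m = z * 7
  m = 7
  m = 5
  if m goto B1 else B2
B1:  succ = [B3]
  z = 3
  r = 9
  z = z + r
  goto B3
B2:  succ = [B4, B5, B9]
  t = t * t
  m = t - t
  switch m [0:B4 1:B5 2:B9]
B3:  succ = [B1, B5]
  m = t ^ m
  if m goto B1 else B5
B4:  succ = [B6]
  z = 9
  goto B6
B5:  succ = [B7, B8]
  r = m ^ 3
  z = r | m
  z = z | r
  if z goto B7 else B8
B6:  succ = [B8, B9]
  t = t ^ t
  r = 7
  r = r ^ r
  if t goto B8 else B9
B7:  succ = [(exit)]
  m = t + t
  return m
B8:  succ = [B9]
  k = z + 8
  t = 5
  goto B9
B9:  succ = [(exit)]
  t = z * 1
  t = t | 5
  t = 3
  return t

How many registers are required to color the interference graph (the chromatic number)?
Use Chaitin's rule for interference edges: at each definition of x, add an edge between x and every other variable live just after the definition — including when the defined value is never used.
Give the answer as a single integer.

Block summaries:
  B0: def={m,t,z} ue=∅
  B1: def={r,z} ue=∅
  B2: def={m,t} ue={t}
  B3: def={m} ue={m,t}
  B4: def={z} ue=∅
  B5: def={r,z} ue={m}
  B6: def={r,t} ue={t}
  B7: def={m} ue={t}
  B8: def={k,t} ue={z}
  B9: def={t} ue={z}

Backward fixpoint:
  live B0: ∅→{m,t,z}
  live B1: {m,t}→{m,t}
  live B2: {t,z}→{m,t,z}
  live B3: {m,t}→{m,t}
  live B4: {t}→{t,z}
  live B5: {m,t}→{t,z}
  live B6: {t,z}→{z}
  live B7: {t}→∅
  live B8: {z}→{z}
  live B9: {z}→∅

Interfere edges:
  k — {z}
  m — {r,t,z}
  r — {m,t,z}
  t — {m,r,z}
  z — {k,m,r,t}

Chromatic number:
  {m,r,t,z} pairwise interfere (4-clique) ⇒ χ ≥ 4
  assign k→r1 m→r1 r→r2 t→r3 z→r0 — no edge inside a register ⇒ χ ≤ 4
  χ = 4

Answer: 4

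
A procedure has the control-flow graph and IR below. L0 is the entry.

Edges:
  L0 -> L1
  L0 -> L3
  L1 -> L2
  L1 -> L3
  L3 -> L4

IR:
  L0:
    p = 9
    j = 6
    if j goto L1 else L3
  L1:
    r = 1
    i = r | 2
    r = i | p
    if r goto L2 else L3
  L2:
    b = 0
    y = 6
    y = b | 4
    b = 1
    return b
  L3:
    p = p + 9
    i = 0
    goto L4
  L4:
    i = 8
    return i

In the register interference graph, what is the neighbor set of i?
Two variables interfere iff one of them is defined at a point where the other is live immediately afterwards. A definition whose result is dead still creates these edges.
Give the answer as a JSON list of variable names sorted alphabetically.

Per-block:
  L0: def={j,p} ue=∅
  L1: def={i,r} ue={p}
  L2: def={b,y} ue=∅
  L3: def={i,p} ue={p}
  L4: def={i} ue=∅

Backward fixpoint:
  live L0: ∅→{p}
  live L1: {p}→{p}
  live L2: ∅→∅
  live L3: {p}→∅
  live L4: ∅→∅

Conflict graph:
  b — {y}
  i — {p}
  j — {p}
  p — {i,j,r}
  r — {p}
  y — {b}

N(i) = ["p"]

Answer: ["p"]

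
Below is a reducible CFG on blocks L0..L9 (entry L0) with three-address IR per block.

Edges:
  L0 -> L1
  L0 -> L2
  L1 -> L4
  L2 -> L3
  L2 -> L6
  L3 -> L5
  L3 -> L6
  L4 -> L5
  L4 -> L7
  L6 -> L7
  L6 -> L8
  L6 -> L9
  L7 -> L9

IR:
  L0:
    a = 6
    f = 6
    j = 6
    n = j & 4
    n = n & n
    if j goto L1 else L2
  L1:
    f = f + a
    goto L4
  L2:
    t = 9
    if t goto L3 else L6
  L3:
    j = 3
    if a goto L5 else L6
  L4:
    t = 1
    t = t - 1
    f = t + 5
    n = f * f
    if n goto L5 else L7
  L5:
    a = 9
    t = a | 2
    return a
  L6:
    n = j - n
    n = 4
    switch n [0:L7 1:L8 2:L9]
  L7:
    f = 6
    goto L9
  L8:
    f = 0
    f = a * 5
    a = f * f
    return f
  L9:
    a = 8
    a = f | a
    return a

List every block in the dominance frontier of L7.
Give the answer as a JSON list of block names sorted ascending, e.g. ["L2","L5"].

idom tree: L1←L0 L2←L0 L3←L2 L4←L1 L5←L0 L6←L2 L7←L0 L8←L6 L9←L0
Dom at joins:
  L5: preds {L3,L4}: {L0,L2,L3} ∩ {L0,L1,L4} = {L0}; idom=L0
  L6: preds {L2,L3}: {L0,L2} ∩ {L0,L2,L3} = {L0,L2}; idom=L2
  L7: preds {L4,L6}: {L0,L1,L4} ∩ {L0,L2,L6} = {L0}; idom=L0
  L9: preds {L6,L7}: {L0,L2,L6} ∩ {L0,L7} = {L0}; idom=L0

DF walk-up:
  join L5 pred L3: L3→L2 stop@L0
  join L5 pred L4: L4→L1 stop@L0
  join L6 pred L2: · stop@L2
  join L6 pred L3: L3 stop@L2
  join L7 pred L4: L4→L1 stop@L0
  join L7 pred L6: L6→L2 stop@L0
  join L9 pred L6: L6→L2 stop@L0
  join L9 pred L7: L7 stop@L0
  DF(L0)=∅
  DF(L1)={L5,L7}
  DF(L2)={L5,L7,L9}
  DF(L3)={L5,L6}
  DF(L4)={L5,L7}
  DF(L5)=∅
  DF(L6)={L7,L9}
  DF(L7)={L9}
  DF(L8)=∅
  DF(L9)=∅

DF(L7) = ["L9"]

Answer: ["L9"]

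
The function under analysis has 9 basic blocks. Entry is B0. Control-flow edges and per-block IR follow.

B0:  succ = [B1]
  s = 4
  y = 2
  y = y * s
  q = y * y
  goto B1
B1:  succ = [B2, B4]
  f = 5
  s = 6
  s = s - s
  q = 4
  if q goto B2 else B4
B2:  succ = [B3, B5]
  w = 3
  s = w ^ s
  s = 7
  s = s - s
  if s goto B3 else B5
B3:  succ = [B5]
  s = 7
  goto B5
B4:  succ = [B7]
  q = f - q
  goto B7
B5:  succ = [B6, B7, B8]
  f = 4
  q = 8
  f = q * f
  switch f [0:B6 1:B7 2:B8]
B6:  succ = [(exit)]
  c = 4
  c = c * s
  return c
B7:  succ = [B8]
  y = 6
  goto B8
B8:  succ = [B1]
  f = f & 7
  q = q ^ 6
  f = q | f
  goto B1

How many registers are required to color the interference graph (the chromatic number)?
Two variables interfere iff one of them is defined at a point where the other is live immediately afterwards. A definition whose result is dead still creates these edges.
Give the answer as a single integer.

Per-block:
  B0: def={q,s,y} ue=∅
  B1: def={f,q,s} ue=∅
  B2: def={s,w} ue={s}
  B3: def={s} ue=∅
  B4: def={q} ue={f,q}
  B5: def={f,q} ue=∅
  B6: def={c} ue={s}
  B7: def={y} ue=∅
  B8: def={f,q} ue={f,q}

Live sets:
  B0: in=∅ out=∅
  B1: in=∅ out={f,q,s}
  B2: in={s} out={s}
  B3: in=∅ out={s}
  B4: in={f,q} out={f,q}
  B5: in={s} out={f,q,s}
  B6: in={s} out=∅
  B7: in={f,q} out={f,q}
  B8: in={f,q} out=∅

Interfere edges:
  c↔{s}
  f↔{q,s,y}
  q↔{f,s,y}
  s↔{c,f,q,w,y}
  w↔{s}
  y↔{f,q,s}

Registers:
  {f,q,s,y} pairwise interfere (4-clique) ⇒ χ ≥ 4
  assign c→r1 f→r1 q→r2 s→r0 w→r1 y→r3 — no edge inside a register ⇒ χ ≤ 4
  χ = 4

Answer: 4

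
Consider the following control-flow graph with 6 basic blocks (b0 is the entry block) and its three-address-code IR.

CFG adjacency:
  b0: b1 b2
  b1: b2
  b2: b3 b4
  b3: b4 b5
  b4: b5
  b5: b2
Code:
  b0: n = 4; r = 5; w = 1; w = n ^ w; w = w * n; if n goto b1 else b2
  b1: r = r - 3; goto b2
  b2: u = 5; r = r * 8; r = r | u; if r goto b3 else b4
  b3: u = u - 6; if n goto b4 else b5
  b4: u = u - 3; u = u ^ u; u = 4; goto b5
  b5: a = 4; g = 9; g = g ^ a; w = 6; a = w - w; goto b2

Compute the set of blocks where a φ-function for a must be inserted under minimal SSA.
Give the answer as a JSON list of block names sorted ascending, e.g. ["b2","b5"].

Answer: ["b2"]

Derivation:
idom tree: b1←b0 b2←b0 b3←b2 b4←b2 b5←b2
Dom∩ at merges:
  b2: preds {b0,b1,b5}: {b0} ∩ {b0,b1} ∩ {b0,b2,b5} = {b0}; idom=b0
  b4: preds {b2,b3}: {b0,b2} ∩ {b0,b2,b3} = {b0,b2}; idom=b2
  b5: preds {b3,b4}: {b0,b2,b3} ∩ {b0,b2,b4} = {b0,b2}; idom=b2

DF derivation:
  b2←b0: walk · to b0
  b2←b1: walk b1 to b0
  b2←b5: walk b5→b2 to b0
  b4←b2: walk · to b2
  b4←b3: walk b3 to b2
  b5←b3: walk b3 to b2
  b5←b4: walk b4 to b2
  DF(b0)=∅
  DF(b1)={b2}
  DF(b2)={b2}
  DF(b3)={b4,b5}
  DF(b4)={b5}
  DF(b5)={b2}

φ for a: defs {b5}
  DF⁺ = {b2}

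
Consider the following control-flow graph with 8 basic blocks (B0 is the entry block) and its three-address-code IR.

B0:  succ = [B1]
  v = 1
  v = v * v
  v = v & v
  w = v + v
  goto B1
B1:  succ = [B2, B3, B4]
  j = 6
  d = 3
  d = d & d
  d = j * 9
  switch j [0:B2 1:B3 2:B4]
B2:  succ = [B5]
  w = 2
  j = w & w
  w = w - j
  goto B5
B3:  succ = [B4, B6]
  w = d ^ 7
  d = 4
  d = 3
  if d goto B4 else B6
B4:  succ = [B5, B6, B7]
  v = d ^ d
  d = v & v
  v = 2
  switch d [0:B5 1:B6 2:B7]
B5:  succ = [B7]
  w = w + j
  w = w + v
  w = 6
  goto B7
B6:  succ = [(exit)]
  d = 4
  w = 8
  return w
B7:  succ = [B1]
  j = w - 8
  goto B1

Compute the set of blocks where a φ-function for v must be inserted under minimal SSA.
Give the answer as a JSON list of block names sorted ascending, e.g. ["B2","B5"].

idom tree: B1←B0 B2←B1 B3←B1 B4←B1 B5←B1 B6←B1 B7←B1
Dom at joins:
  B1: preds {B0,B7}: {B0} ∩ {B0,B1,B7} = {B0}; idom=B0
  B4: preds {B1,B3}: {B0,B1} ∩ {B0,B1,B3} = {B0,B1}; idom=B1
  B5: preds {B2,B4}: {B0,B1,B2} ∩ {B0,B1,B4} = {B0,B1}; idom=B1
  B6: preds {B3,B4}: {B0,B1,B3} ∩ {B0,B1,B4} = {B0,B1}; idom=B1
  B7: preds {B4,B5}: {B0,B1,B4} ∩ {B0,B1,B5} = {B0,B1}; idom=B1

DF derivation:
  B1←B0: walk · to B0
  B1←B7: walk B7→B1 to B0
  B4←B1: walk · to B1
  B4←B3: walk B3 to B1
  B5←B2: walk B2 to B1
  B5←B4: walk B4 to B1
  B6←B3: walk B3 to B1
  B6←B4: walk B4 to B1
  B7←B4: walk B4 to B1
  B7←B5: walk B5 to B1
  B0 → ∅
  B1 → {B1}
  B2 → {B5}
  B3 → {B4,B6}
  B4 → {B5,B6,B7}
  B5 → {B7}
  B6 → ∅
  B7 → {B1}

φ for v: defs {B0,B4}
  DF⁺ = {B1,B5,B6,B7}

Answer: ["B1", "B5", "B6", "B7"]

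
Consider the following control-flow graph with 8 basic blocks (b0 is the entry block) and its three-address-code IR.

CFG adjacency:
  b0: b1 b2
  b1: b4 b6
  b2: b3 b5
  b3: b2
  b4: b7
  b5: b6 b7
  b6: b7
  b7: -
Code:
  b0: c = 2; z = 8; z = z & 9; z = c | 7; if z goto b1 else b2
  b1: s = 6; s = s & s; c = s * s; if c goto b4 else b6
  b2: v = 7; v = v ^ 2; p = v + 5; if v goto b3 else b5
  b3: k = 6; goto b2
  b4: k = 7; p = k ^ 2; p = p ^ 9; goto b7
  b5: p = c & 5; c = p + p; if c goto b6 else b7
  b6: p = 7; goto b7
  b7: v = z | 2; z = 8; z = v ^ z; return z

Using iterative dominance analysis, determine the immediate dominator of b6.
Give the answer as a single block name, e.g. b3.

idom tree: b1←b0 b2←b0 b3←b2 b4←b1 b5←b2 b6←b0 b7←b0
Dom∩ at merges:
  b2: preds {b0,b3}: {b0} ∩ {b0,b2,b3} = {b0}; idom=b0
  b6: preds {b1,b5}: {b0,b1} ∩ {b0,b2,b5} = {b0}; idom=b0
  b7: preds {b4,b5,b6}: {b0,b1,b4} ∩ {b0,b2,b5} ∩ {b0,b6} = {b0}; idom=b0

idom(b6) = b0

Answer: b0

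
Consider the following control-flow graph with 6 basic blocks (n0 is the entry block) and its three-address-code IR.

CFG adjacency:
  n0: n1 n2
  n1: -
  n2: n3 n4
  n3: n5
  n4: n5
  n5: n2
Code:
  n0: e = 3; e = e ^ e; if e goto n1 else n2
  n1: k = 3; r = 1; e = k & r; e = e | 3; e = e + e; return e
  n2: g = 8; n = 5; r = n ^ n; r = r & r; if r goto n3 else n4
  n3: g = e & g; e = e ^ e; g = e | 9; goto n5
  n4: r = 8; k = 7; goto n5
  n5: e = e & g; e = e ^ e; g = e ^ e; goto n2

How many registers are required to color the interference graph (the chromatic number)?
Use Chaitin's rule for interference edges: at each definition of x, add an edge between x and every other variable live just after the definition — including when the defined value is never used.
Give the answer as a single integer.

Block summaries:
  n0 def {e} use ∅
  n1 def {e,k,r} use ∅
  n2 def {g,n,r} use ∅
  n3 def {e,g} use {e,g}
  n4 def {k,r} use ∅
  n5 def {e,g} use {e,g}

Live sets:
  live n0: ∅→{e}
  live n1: ∅→∅
  live n2: {e}→{e,g}
  live n3: {e,g}→{e,g}
  live n4: {e,g}→{e,g}
  live n5: {e,g}→{e}

Conflict graph:
  e — {g,k,n,r}
  g — {e,k,n,r}
  k — {e,g,r}
  n — {e,g}
  r — {e,g,k}

Registers:
  {e,g,k,r} pairwise interfere (4-clique) ⇒ χ ≥ 4
  assign e→c0 g→c1 k→c2 n→c2 r→c3 — no edge inside a register ⇒ χ ≤ 4
  χ = 4

Answer: 4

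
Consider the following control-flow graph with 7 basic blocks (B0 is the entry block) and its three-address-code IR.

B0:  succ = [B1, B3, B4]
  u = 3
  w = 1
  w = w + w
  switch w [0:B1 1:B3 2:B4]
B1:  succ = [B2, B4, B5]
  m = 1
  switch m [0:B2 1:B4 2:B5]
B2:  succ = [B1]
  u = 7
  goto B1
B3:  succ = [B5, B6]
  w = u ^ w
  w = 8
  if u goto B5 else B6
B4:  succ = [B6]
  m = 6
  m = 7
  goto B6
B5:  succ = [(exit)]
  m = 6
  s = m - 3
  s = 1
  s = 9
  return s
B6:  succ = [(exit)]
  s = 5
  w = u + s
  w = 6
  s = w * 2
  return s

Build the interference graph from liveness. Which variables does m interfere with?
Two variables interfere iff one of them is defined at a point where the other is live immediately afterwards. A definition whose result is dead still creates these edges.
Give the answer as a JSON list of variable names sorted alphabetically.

Answer: ["u"]

Working:
Block summaries:
  B0: def={u,w} ue=∅
  B1: def={m} ue=∅
  B2: def={u} ue=∅
  B3: def={w} ue={u,w}
  B4: def={m} ue=∅
  B5: def={m,s} ue=∅
  B6: def={s,w} ue={u}

Backward fixpoint:
  B0: in=∅ out={u,w}
  B1: in={u} out={u}
  B2: in=∅ out={u}
  B3: in={u,w} out={u}
  B4: in={u} out={u}
  B5: in=∅ out=∅
  B6: in={u} out=∅

Interfere edges:
  m — {u}
  s — {u}
  u — {m,s,w}
  w — {u}

N(m) = ["u"]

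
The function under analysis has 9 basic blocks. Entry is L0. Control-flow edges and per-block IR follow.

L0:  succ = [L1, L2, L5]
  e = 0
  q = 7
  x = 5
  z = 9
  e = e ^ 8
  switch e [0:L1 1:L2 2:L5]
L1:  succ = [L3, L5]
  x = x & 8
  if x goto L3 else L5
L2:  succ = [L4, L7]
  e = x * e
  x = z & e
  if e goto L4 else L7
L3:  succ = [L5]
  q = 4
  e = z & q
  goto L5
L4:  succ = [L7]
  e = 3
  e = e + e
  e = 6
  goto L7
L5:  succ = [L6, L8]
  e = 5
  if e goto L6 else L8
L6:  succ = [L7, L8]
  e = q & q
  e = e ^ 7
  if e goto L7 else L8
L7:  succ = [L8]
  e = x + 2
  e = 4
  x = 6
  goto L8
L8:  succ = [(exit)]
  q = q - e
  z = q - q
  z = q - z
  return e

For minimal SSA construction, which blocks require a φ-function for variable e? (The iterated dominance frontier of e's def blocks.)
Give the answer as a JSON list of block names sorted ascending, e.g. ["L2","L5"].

idom tree: L1←L0 L2←L0 L3←L1 L4←L2 L5←L0 L6←L5 L7←L0 L8←L0
Dom∩ at merges:
  L5: preds {L0,L1,L3}: {L0} ∩ {L0,L1} ∩ {L0,L1,L3} = {L0}; idom=L0
  L7: preds {L2,L4,L6}: {L0,L2} ∩ {L0,L2,L4} ∩ {L0,L5,L6} = {L0}; idom=L0
  L8: preds {L5,L6,L7}: {L0,L5} ∩ {L0,L5,L6} ∩ {L0,L7} = {L0}; idom=L0

DF walk-up:
  L5←L0: walk · to L0
  L5←L1: walk L1 to L0
  L5←L3: walk L3→L1 to L0
  L7←L2: walk L2 to L0
  L7←L4: walk L4→L2 to L0
  L7←L6: walk L6→L5 to L0
  L8←L5: walk L5 to L0
  L8←L6: walk L6→L5 to L0
  L8←L7: walk L7 to L0
  L0 → ∅
  L1 → {L5}
  L2 → {L7}
  L3 → {L5}
  L4 → {L7}
  L5 → {L7,L8}
  L6 → {L7,L8}
  L7 → {L8}
  L8 → ∅

φ for e: defs {L0,L2,L3,L4,L5,L6,L7}
  DF⁺ = {L5,L7,L8}

Answer: ["L5", "L7", "L8"]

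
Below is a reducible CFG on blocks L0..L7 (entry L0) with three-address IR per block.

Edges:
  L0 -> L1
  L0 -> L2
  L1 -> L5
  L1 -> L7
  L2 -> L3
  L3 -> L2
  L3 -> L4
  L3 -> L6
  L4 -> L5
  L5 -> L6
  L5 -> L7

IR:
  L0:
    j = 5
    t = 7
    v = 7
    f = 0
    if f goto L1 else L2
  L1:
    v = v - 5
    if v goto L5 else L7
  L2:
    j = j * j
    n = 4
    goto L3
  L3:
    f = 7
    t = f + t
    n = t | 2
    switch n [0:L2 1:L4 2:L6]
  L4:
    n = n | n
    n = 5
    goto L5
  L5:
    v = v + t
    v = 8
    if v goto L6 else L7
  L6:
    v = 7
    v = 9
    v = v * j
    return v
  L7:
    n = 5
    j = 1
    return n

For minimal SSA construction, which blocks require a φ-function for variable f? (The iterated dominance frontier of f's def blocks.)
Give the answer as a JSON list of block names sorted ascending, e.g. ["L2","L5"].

idom tree: L1←L0 L2←L0 L3←L2 L4←L3 L5←L0 L6←L0 L7←L0
Dom at joins:
  L2: preds {L0,L3}: {L0} ∩ {L0,L2,L3} = {L0}; idom=L0
  L5: preds {L1,L4}: {L0,L1} ∩ {L0,L2,L3,L4} = {L0}; idom=L0
  L6: preds {L3,L5}: {L0,L2,L3} ∩ {L0,L5} = {L0}; idom=L0
  L7: preds {L1,L5}: {L0,L1} ∩ {L0,L5} = {L0}; idom=L0

Frontier:
  L2←L0: walk · to L0
  L2←L3: walk L3→L2 to L0
  L5←L1: walk L1 to L0
  L5←L4: walk L4→L3→L2 to L0
  L6←L3: walk L3→L2 to L0
  L6←L5: walk L5 to L0
  L7←L1: walk L1 to L0
  L7←L5: walk L5 to L0
  L0: DF=∅
  L1: DF={L5,L7}
  L2: DF={L2,L5,L6}
  L3: DF={L2,L5,L6}
  L4: DF={L5}
  L5: DF={L6,L7}
  L6: DF=∅
  L7: DF=∅

φ for f: defs {L0,L3}
  DF⁺ = {L2,L5,L6,L7}

Answer: ["L2", "L5", "L6", "L7"]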